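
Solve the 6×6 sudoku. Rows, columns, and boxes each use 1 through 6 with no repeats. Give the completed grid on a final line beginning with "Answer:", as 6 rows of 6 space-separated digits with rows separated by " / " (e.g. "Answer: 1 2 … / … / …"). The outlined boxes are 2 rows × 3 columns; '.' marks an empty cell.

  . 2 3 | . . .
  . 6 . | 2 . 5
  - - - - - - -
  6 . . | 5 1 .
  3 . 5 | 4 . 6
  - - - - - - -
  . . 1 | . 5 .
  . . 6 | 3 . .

Step 1. [r2c3∈{4}] nothing but 4 survives at r2c3. So r2c3=4.
Step 2. [r6c6∈{1,2,4}] across row 6, 1 lands solely at r6c6 ⇒ r6c6=1.
Step 3. [r6c2∈{4,5}] r6c2 is the only open cell in col 2 admitting 5. So r6c2=5.
Step 4. [r1c4∈{1,6}] 1 has one home in col 4: r1c4, so r1c4=1.
Step 5. [r1c6∈{4}] nothing but 4 survives at r1c6, so r1c6=4.
Step 6. [r5c6∈{2}] r5c6 has the single candidate 2 ⇒ r5c6=2.
Step 7. [r5c1∈{4}] nothing but 4 survives at r5c1 ⇒ r5c1=4.
Step 8. [r2c5∈{3}] r2c5 has the single candidate 3. So r2c5=3.
Step 9. [r3c2∈{4}] only 4 remains possible at r3c2 ⇒ r3c2=4.
Step 10. [r6c1∈{2}] r6c1 is down to just 2. So r6c1=2.
Step 11. [r5c4∈{6}] r5c4 is down to just 6, so r5c4=6.
Step 12. [r5c2∈{3}] r5c2 is down to just 3. So r5c2=3.
Step 13. [r1c1∈{5}] only 5 remains possible at r1c1. So r1c1=5.
Step 14. [r3c6∈{3}] r3c6 is down to just 3. So r3c6=3.
Step 15. [r3c3∈{2}] only 2 remains possible at r3c3 ⇒ r3c3=2.
Step 16. [r1c5∈{6}] r1c5 has the single candidate 6. So r1c5=6.
Step 17. [r2c1∈{1}] only 1 remains possible at r2c1 ⇒ r2c1=1.
Step 18. [r6c5∈{4}] r6c5 has the single candidate 4, so r6c5=4.
Step 19. [r4c5∈{2}] nothing but 2 survives at r4c5 ⇒ r4c5=2.
Step 20. [r4c2∈{1}] only 1 remains possible at r4c2, so r4c2=1.

Answer: 5 2 3 1 6 4 / 1 6 4 2 3 5 / 6 4 2 5 1 3 / 3 1 5 4 2 6 / 4 3 1 6 5 2 / 2 5 6 3 4 1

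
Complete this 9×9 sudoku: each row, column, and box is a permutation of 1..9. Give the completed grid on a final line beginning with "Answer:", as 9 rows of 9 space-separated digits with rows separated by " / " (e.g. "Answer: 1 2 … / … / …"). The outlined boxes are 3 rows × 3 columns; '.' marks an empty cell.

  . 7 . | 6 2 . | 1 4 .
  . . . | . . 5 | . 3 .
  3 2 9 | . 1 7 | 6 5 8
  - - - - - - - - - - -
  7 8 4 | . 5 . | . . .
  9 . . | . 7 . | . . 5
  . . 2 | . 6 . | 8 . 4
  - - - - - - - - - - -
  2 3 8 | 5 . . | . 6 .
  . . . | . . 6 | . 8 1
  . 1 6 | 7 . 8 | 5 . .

Step 1. [r1c9∈{9}] nothing but 9 survives at r1c9, so r1c9=9.
Step 2. [r8c4∈{2,3,4,9}] across box 8, 2 lands solely at r8c4. So r8c4=2.
Step 3. [r7c6∈{1,4,9}] in row 7, 1 fits only at r7c6. So r7c6=1.
Step 4. [r2c1∈{1,4,6,8}] 6 has one home in col 1: r2c1. So r2c1=6.
Step 5. [r6c1∈{1,5}] col 1 places 1 nowhere but r6c1, so r6c1=1.
Step 6. [r5c4∈{1,3,4,8}] in row 5, 8 fits only at r5c4 ⇒ r5c4=8.
Step 7. [r8c2∈{4,5,9}] 9 has one home in col 2: r8c2 ⇒ r8c2=9.
Step 8. [r1c6∈{3}] r1c6 is down to just 3. So r1c6=3.
Step 9. [r6c6∈{9}] only 9 remains possible at r6c6. So r6c6=9.
Step 10. [r4c6∈{2}] r4c6's peers cover all but 2. So r4c6=2.
Step 11. [r7c9∈{7}] r7c9 is down to just 7 ⇒ r7c9=7.
Step 12. [r2c4∈{4,9}] r2c4 is the only open cell in col 4 admitting 9. So r2c4=9.
Step 13. [r5c8∈{1,2}] r5c8 is the only open cell in row 5 admitting 1, so r5c8=1.
Step 14. [r2c9∈{2}] only 2 remains possible at r2c9. So r2c9=2.
Step 15. [r9c9∈{3}] r9c9 has the single candidate 3 ⇒ r9c9=3.
Step 16. [r8c7∈{4}] r8c7 has the single candidate 4, so r8c7=4.
Step 17. [r7c7∈{9}] only 9 remains possible at r7c7. So r7c7=9.
Step 18. [r4c7∈{3}] only 3 remains possible at r4c7 ⇒ r4c7=3.
Step 19. [r1c3∈{5}] r1c3 has the single candidate 5. So r1c3=5.
Step 20. [r7c5∈{4}] nothing but 4 survives at r7c5. So r7c5=4.
Step 21. [r1c1∈{8}] nothing but 8 survives at r1c1, so r1c1=8.
Step 22. [r9c8∈{2}] r9c8 has the single candidate 2 ⇒ r9c8=2.
Step 23. [r5c2∈{6}] r5c2 is down to just 6 ⇒ r5c2=6.
Step 24. [r9c1∈{4}] r9c1 is down to just 4, so r9c1=4.
Step 25. [r6c4∈{3}] r6c4 is down to just 3 ⇒ r6c4=3.
Step 26. [r5c7∈{2}] r5c7 has the single candidate 2. So r5c7=2.
Step 27. [r4c9∈{6}] nothing but 6 survives at r4c9. So r4c9=6.
Step 28. [r3c4∈{4}] r3c4 is down to just 4. So r3c4=4.
Step 29. [r2c3∈{1}] r2c3 has the single candidate 1 ⇒ r2c3=1.
Step 30. [r8c3∈{7}] r8c3 is down to just 7 ⇒ r8c3=7.
Step 31. [r6c2∈{5}] r6c2 has the single candidate 5. So r6c2=5.
Step 32. [r8c1∈{5}] only 5 remains possible at r8c1. So r8c1=5.
Step 33. [r4c4∈{1}] r4c4 has the single candidate 1 ⇒ r4c4=1.
Step 34. [r5c3∈{3}] r5c3 is down to just 3. So r5c3=3.
Step 35. [r4c8∈{9}] r4c8 has the single candidate 9, so r4c8=9.
Step 36. [r5c6∈{4}] nothing but 4 survives at r5c6 ⇒ r5c6=4.
Step 37. [r2c2∈{4}] only 4 remains possible at r2c2, so r2c2=4.
Step 38. [r2c5∈{8}] r2c5's peers cover all but 8, so r2c5=8.
Step 39. [r9c5∈{9}] r9c5 is down to just 9. So r9c5=9.
Step 40. [r8c5∈{3}] r8c5's peers cover all but 3, so r8c5=3.
Step 41. [r6c8∈{7}] only 7 remains possible at r6c8 ⇒ r6c8=7.
Step 42. [r2c7∈{7}] r2c7's peers cover all but 7 ⇒ r2c7=7.

Answer: 8 7 5 6 2 3 1 4 9 / 6 4 1 9 8 5 7 3 2 / 3 2 9 4 1 7 6 5 8 / 7 8 4 1 5 2 3 9 6 / 9 6 3 8 7 4 2 1 5 / 1 5 2 3 6 9 8 7 4 / 2 3 8 5 4 1 9 6 7 / 5 9 7 2 3 6 4 8 1 / 4 1 6 7 9 8 5 2 3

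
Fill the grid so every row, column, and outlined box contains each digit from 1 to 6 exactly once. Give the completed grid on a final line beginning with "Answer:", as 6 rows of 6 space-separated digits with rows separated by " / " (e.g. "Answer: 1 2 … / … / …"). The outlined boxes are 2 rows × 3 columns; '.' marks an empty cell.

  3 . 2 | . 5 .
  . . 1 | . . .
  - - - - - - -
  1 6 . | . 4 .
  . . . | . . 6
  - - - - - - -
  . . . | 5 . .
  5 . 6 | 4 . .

Step 1. [r1c2∈{4}] only 4 remains possible at r1c2. So r1c2=4.
Step 2. [r5c5∈{1,2,3,6}] 6 has one home in row 5: r5c5 ⇒ r5c5=6.
Step 3. [r3c6∈{2,3,5}] across col 6, 5 lands solely at r3c6. So r3c6=5.
Step 4. [r3c3∈{3}] r3c3 is down to just 3. So r3c3=3.
Step 5. [r3c4∈{2}] nothing but 2 survives at r3c4. So r3c4=2.
Step 6. [r1c6∈{1}] r1c6 has the single candidate 1, so r1c6=1.
Step 7. [r6c5∈{1,2,3}] in box 6, 1 fits only at r6c5, so r6c5=1.
Step 8. [r2c5∈{2,3}] in col 5, 2 fits only at r2c5, so r2c5=2.
Step 9. [r5c3∈{4}] r5c3's peers cover all but 4, so r5c3=4.
Step 10. [r5c1∈{2}] only 2 remains possible at r5c1. So r5c1=2.
Step 11. [r5c6∈{3}] nothing but 3 survives at r5c6, so r5c6=3.
Step 12. [r2c4∈{3,6}] row 2 places 3 nowhere but r2c4. So r2c4=3.
Step 13. [r4c2∈{2,5}] r4c2 is the only open cell in row 4 admitting 2. So r4c2=2.
Step 14. [r5c2∈{1}] only 1 remains possible at r5c2 ⇒ r5c2=1.
Step 15. [r4c4∈{1}] r4c4 has the single candidate 1, so r4c4=1.
Step 16. [r4c5∈{3}] r4c5 has the single candidate 3, so r4c5=3.
Step 17. [r2c2∈{5}] r2c2 has the single candidate 5 ⇒ r2c2=5.
Step 18. [r4c3∈{5}] only 5 remains possible at r4c3. So r4c3=5.
Step 19. [r6c6∈{2}] r6c6 has the single candidate 2 ⇒ r6c6=2.
Step 20. [r1c4∈{6}] r1c4 has the single candidate 6 ⇒ r1c4=6.
Step 21. [r6c2∈{3}] r6c2's peers cover all but 3, so r6c2=3.
Step 22. [r2c6∈{4}] r2c6 is down to just 4, so r2c6=4.
Step 23. [r4c1∈{4}] r4c1 has the single candidate 4, so r4c1=4.
Step 24. [r2c1∈{6}] nothing but 6 survives at r2c1. So r2c1=6.

Answer: 3 4 2 6 5 1 / 6 5 1 3 2 4 / 1 6 3 2 4 5 / 4 2 5 1 3 6 / 2 1 4 5 6 3 / 5 3 6 4 1 2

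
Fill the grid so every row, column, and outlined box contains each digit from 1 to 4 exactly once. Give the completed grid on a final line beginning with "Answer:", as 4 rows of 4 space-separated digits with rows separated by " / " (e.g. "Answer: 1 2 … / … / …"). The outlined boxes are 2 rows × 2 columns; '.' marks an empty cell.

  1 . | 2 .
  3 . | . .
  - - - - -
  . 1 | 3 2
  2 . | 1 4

Step 1. [r1c2∈{4}] r1c2's peers cover all but 4, so r1c2=4.
Step 2. [r3c1∈{4}] r3c1 is down to just 4. So r3c1=4.
Step 3. [r4c2∈{3}] r4c2 has the single candidate 3. So r4c2=3.
Step 4. [r2c3∈{4}] nothing but 4 survives at r2c3 ⇒ r2c3=4.
Step 5. [r1c4∈{3}] r1c4's peers cover all but 3, so r1c4=3.
Step 6. [r2c4∈{1}] nothing but 1 survives at r2c4, so r2c4=1.
Step 7. [r2c2∈{2}] nothing but 2 survives at r2c2, so r2c2=2.

Answer: 1 4 2 3 / 3 2 4 1 / 4 1 3 2 / 2 3 1 4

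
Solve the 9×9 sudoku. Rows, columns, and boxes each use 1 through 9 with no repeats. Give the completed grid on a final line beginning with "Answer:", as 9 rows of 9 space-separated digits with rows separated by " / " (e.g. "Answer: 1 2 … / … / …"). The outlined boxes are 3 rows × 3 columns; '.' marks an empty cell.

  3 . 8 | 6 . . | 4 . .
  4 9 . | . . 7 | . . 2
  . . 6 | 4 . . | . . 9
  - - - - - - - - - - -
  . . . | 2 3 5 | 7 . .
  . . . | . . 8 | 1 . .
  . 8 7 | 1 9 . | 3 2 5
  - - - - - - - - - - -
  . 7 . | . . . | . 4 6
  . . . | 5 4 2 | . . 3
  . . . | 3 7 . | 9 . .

Step 1. [r6c1∈{6}] r6c1's peers cover all but 6 ⇒ r6c1=6.
Step 2. [r8c7∈{8}] r8c7's peers cover all but 8. So r8c7=8.
Step 3. [r3c7∈{5}] only 5 remains possible at r3c7 ⇒ r3c7=5.
Step 4. [r9c9∈{1}] only 1 remains possible at r9c9 ⇒ r9c9=1.
Step 5. [r7c3∈{1,2,3,5,9}] row 7 places 3 nowhere but r7c3. So r7c3=3.
Step 6. [r7c1∈{1,2,5,8,9}] 5 has one home in row 7: r7c1 ⇒ r7c1=5.
Step 7. [r2c8∈{1,3,6,8}] 3 has one home in row 2: r2c8. So r2c8=3.
Step 8. [r3c8∈{1,7,8}] across box 3, 8 lands solely at r3c8, so r3c8=8.
Step 9. [r1c8∈{1,7}] in col 8, 1 fits only at r1c8, so r1c8=1.
Step 10. [r5c9∈{4}] only 4 remains possible at r5c9 ⇒ r5c9=4.
Step 11. [r5c2∈{2,3,5}] in row 5, 3 fits only at r5c2. So r5c2=3.
Step 12. [r1c2∈{2,5}] in col 2, 5 fits only at r1c2. So r1c2=5.
Step 13. [r2c3∈{1}] nothing but 1 survives at r2c3, so r2c3=1.
Step 14. [r3c2∈{2}] r3c2 has the single candidate 2 ⇒ r3c2=2.
Step 15. [r8c3∈{9}] only 9 remains possible at r8c3, so r8c3=9.
Step 16. [r2c4∈{8}] r2c4's peers cover all but 8 ⇒ r2c4=8.
Step 17. [r3c5∈{1}] only 1 remains possible at r3c5 ⇒ r3c5=1.
Step 18. [r8c2∈{1,6}] row 8 places 6 nowhere but r8c2 ⇒ r8c2=6.
Step 19. [r4c3∈{4}] r4c3's peers cover all but 4 ⇒ r4c3=4.
Step 20. [r9c3∈{2}] nothing but 2 survives at r9c3. So r9c3=2.
Step 21. [r4c8∈{6,9}] across row 4, 6 lands solely at r4c8, so r4c8=6.
Step 22. [r4c1∈{1,9}] row 4 places 9 nowhere but r4c1. So r4c1=9.
Step 23. [r7c4∈{9}] r7c4 is down to just 9. So r7c4=9.
Step 24. [r3c6∈{3}] r3c6's peers cover all but 3. So r3c6=3.
Step 25. [r1c6∈{9}] nothing but 9 survives at r1c6 ⇒ r1c6=9.
Step 26. [r5c3∈{5}] r5c3's peers cover all but 5, so r5c3=5.
Step 27. [r9c6∈{6}] only 6 remains possible at r9c6. So r9c6=6.
Step 28. [r4c9∈{8}] r4c9 has the single candidate 8, so r4c9=8.
Step 29. [r2c5∈{5}] only 5 remains possible at r2c5 ⇒ r2c5=5.
Step 30. [r5c8∈{9}] nothing but 9 survives at r5c8. So r5c8=9.
Step 31. [r7c6∈{1}] r7c6's peers cover all but 1, so r7c6=1.
Step 32. [r7c7∈{2}] only 2 remains possible at r7c7 ⇒ r7c7=2.
Step 33. [r5c4∈{7}] r5c4 has the single candidate 7 ⇒ r5c4=7.
Step 34. [r1c9∈{7}] r1c9 has the single candidate 7. So r1c9=7.
Step 35. [r6c6∈{4}] nothing but 4 survives at r6c6. So r6c6=4.
Step 36. [r2c7∈{6}] r2c7 is down to just 6, so r2c7=6.
Step 37. [r9c1∈{8}] nothing but 8 survives at r9c1, so r9c1=8.
Step 38. [r8c8∈{7}] r8c8 is down to just 7. So r8c8=7.
Step 39. [r7c5∈{8}] r7c5 is down to just 8, so r7c5=8.
Step 40. [r5c5∈{6}] nothing but 6 survives at r5c5 ⇒ r5c5=6.
Step 41. [r3c1∈{7}] only 7 remains possible at r3c1 ⇒ r3c1=7.
Step 42. [r8c1∈{1}] r8c1's peers cover all but 1. So r8c1=1.
Step 43. [r1c5∈{2}] r1c5's peers cover all but 2, so r1c5=2.
Step 44. [r4c2∈{1}] r4c2's peers cover all but 1. So r4c2=1.
Step 45. [r5c1∈{2}] r5c1 has the single candidate 2 ⇒ r5c1=2.
Step 46. [r9c2∈{4}] only 4 remains possible at r9c2 ⇒ r9c2=4.
Step 47. [r9c8∈{5}] nothing but 5 survives at r9c8. So r9c8=5.

Answer: 3 5 8 6 2 9 4 1 7 / 4 9 1 8 5 7 6 3 2 / 7 2 6 4 1 3 5 8 9 / 9 1 4 2 3 5 7 6 8 / 2 3 5 7 6 8 1 9 4 / 6 8 7 1 9 4 3 2 5 / 5 7 3 9 8 1 2 4 6 / 1 6 9 5 4 2 8 7 3 / 8 4 2 3 7 6 9 5 1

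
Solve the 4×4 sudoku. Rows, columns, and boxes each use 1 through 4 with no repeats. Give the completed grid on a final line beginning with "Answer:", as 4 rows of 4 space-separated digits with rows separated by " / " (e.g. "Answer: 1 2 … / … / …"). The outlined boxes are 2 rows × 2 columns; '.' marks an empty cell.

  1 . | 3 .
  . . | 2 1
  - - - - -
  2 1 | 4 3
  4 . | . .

Step 1. [r2c2∈{3,4}] r2c2 is the only open cell in row 2 admitting 4. So r2c2=4.
Step 2. [r4c2∈{3}] r4c2 has the single candidate 3 ⇒ r4c2=3.
Step 3. [r4c3∈{1}] r4c3's peers cover all but 1. So r4c3=1.
Step 4. [r1c4∈{4}] r1c4 has the single candidate 4. So r1c4=4.
Step 5. [r4c4∈{2}] r4c4 has the single candidate 2. So r4c4=2.
Step 6. [r1c2∈{2}] r1c2 is down to just 2 ⇒ r1c2=2.
Step 7. [r2c1∈{3}] r2c1 is down to just 3 ⇒ r2c1=3.

Answer: 1 2 3 4 / 3 4 2 1 / 2 1 4 3 / 4 3 1 2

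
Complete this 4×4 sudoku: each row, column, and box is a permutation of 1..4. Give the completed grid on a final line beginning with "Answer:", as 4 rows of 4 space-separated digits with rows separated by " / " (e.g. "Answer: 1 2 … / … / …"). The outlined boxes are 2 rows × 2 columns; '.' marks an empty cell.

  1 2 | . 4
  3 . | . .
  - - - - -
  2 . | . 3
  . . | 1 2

Step 1. [r2c2∈{4}] r2c2's peers cover all but 4. So r2c2=4.
Step 2. [r3c3∈{4}] only 4 remains possible at r3c3 ⇒ r3c3=4.
Step 3. [r2c3∈{2}] r2c3 is down to just 2, so r2c3=2.
Step 4. [r4c1∈{4}] r4c1 is down to just 4. So r4c1=4.
Step 5. [r2c4∈{1}] only 1 remains possible at r2c4, so r2c4=1.
Step 6. [r4c2∈{3}] r4c2 is down to just 3. So r4c2=3.
Step 7. [r3c2∈{1}] r3c2's peers cover all but 1 ⇒ r3c2=1.
Step 8. [r1c3∈{3}] r1c3 is down to just 3. So r1c3=3.

Answer: 1 2 3 4 / 3 4 2 1 / 2 1 4 3 / 4 3 1 2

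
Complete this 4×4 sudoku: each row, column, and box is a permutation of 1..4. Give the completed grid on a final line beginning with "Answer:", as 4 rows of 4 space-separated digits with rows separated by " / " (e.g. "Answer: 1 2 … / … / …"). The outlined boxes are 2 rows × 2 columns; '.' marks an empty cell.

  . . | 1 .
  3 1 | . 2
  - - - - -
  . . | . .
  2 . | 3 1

Step 1. [r3c4∈{4}] only 4 remains possible at r3c4, so r3c4=4.
Step 2. [r4c2∈{4}] only 4 remains possible at r4c2. So r4c2=4.
Step 3. [r1c1∈{4}] r1c1's peers cover all but 4 ⇒ r1c1=4.
Step 4. [r2c3∈{4}] r2c3 is down to just 4. So r2c3=4.
Step 5. [r3c3∈{2}] nothing but 2 survives at r3c3, so r3c3=2.
Step 6. [r1c2∈{2}] nothing but 2 survives at r1c2, so r1c2=2.
Step 7. [r3c1∈{1}] nothing but 1 survives at r3c1, so r3c1=1.
Step 8. [r1c4∈{3}] r1c4 is down to just 3 ⇒ r1c4=3.
Step 9. [r3c2∈{3}] r3c2's peers cover all but 3 ⇒ r3c2=3.

Answer: 4 2 1 3 / 3 1 4 2 / 1 3 2 4 / 2 4 3 1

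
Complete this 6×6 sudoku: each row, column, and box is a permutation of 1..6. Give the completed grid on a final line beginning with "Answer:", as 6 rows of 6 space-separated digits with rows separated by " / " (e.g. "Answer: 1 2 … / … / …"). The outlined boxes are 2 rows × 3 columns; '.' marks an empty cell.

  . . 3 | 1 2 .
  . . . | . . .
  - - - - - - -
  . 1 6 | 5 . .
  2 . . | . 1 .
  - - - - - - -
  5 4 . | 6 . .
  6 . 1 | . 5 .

Step 1. [r6c4∈{2,3,4}] col 4 places 2 nowhere but r6c4. So r6c4=2.
Step 2. [r2c5∈{3,4,6}] across col 5, 6 lands solely at r2c5. So r2c5=6.
Step 3. [r6c6∈{3,4}] in row 6, 4 fits only at r6c6 ⇒ r6c6=4.
Step 4. [r2c4∈{3,4}] r2c4 is the only open cell in box 2 admitting 4. So r2c4=4.
Step 5. [r2c6∈{3,5}] in row 2, 3 fits only at r2c6, so r2c6=3.
Step 6. [r3c1∈{3,4}] r3c1 is the only open cell in col 1 admitting 3, so r3c1=3.
Step 7. [r4c2∈{5}] r4c2's peers cover all but 5, so r4c2=5.
Step 8. [r2c3∈{2,5}] across row 2, 5 lands solely at r2c3 ⇒ r2c3=5.
Step 9. [r5c6∈{1}] r5c6's peers cover all but 1, so r5c6=1.
Step 10. [r4c3∈{4}] r4c3 is down to just 4 ⇒ r4c3=4.
Step 11. [r2c1∈{1}] r2c1 has the single candidate 1, so r2c1=1.
Step 12. [r5c3∈{2}] only 2 remains possible at r5c3 ⇒ r5c3=2.
Step 13. [r1c1∈{4}] only 4 remains possible at r1c1, so r1c1=4.
Step 14. [r4c6∈{6}] r4c6 is down to just 6. So r4c6=6.
Step 15. [r1c2∈{6}] r1c2 has the single candidate 6, so r1c2=6.
Step 16. [r1c6∈{5}] r1c6's peers cover all but 5, so r1c6=5.
Step 17. [r3c5∈{4}] nothing but 4 survives at r3c5. So r3c5=4.
Step 18. [r4c4∈{3}] r4c4's peers cover all but 3, so r4c4=3.
Step 19. [r3c6∈{2}] only 2 remains possible at r3c6, so r3c6=2.
Step 20. [r2c2∈{2}] nothing but 2 survives at r2c2. So r2c2=2.
Step 21. [r5c5∈{3}] r5c5 is down to just 3, so r5c5=3.
Step 22. [r6c2∈{3}] r6c2's peers cover all but 3. So r6c2=3.

Answer: 4 6 3 1 2 5 / 1 2 5 4 6 3 / 3 1 6 5 4 2 / 2 5 4 3 1 6 / 5 4 2 6 3 1 / 6 3 1 2 5 4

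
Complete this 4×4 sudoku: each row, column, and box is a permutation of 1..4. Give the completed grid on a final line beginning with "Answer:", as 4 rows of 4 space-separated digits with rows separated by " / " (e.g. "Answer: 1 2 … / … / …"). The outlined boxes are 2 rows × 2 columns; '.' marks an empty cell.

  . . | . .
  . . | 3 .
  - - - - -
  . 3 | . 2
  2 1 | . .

Step 1. [r3c1∈{4}] only 4 remains possible at r3c1. So r3c1=4.
Step 2. [r1c3∈{1,2,4}] 2 has one home in col 3: r1c3, so r1c3=2.
Step 3. [r1c2∈{4}] r1c2 is down to just 4. So r1c2=4.
Step 4. [r2c1∈{1}] r2c1's peers cover all but 1 ⇒ r2c1=1.
Step 5. [r4c4∈{3,4}] r4c4 is the only open cell in row 4 admitting 3. So r4c4=3.
Step 6. [r1c4∈{1}] r1c4 has the single candidate 1, so r1c4=1.
Step 7. [r4c3∈{4}] r4c3 is down to just 4 ⇒ r4c3=4.
Step 8. [r1c1∈{3}] r1c1's peers cover all but 3, so r1c1=3.
Step 9. [r2c2∈{2}] r2c2 is down to just 2, so r2c2=2.
Step 10. [r2c4∈{4}] only 4 remains possible at r2c4 ⇒ r2c4=4.
Step 11. [r3c3∈{1}] r3c3 has the single candidate 1, so r3c3=1.

Answer: 3 4 2 1 / 1 2 3 4 / 4 3 1 2 / 2 1 4 3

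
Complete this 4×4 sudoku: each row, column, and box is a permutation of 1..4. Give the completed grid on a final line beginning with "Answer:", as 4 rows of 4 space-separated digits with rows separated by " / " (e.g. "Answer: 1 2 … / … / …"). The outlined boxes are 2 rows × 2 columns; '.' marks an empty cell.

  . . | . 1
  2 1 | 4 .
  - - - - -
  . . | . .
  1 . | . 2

Step 1. [r4c2∈{3,4}] row 4 places 4 nowhere but r4c2, so r4c2=4.
Step 2. [r3c1∈{3}] nothing but 3 survives at r3c1, so r3c1=3.
Step 3. [r4c3∈{3}] r4c3's peers cover all but 3. So r4c3=3.
Step 4. [r3c3∈{1}] nothing but 1 survives at r3c3. So r3c3=1.
Step 5. [r3c4∈{4}] nothing but 4 survives at r3c4 ⇒ r3c4=4.
Step 6. [r1c3∈{2}] r1c3 has the single candidate 2 ⇒ r1c3=2.
Step 7. [r3c2∈{2}] r3c2 has the single candidate 2. So r3c2=2.
Step 8. [r1c2∈{3}] r1c2 is down to just 3, so r1c2=3.
Step 9. [r1c1∈{4}] nothing but 4 survives at r1c1. So r1c1=4.
Step 10. [r2c4∈{3}] nothing but 3 survives at r2c4 ⇒ r2c4=3.

Answer: 4 3 2 1 / 2 1 4 3 / 3 2 1 4 / 1 4 3 2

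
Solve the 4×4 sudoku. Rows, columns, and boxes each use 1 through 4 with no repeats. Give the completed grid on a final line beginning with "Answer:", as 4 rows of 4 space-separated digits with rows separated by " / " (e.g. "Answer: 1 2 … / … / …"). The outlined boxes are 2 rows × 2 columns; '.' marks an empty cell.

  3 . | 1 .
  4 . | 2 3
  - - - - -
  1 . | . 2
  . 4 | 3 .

Step 1. [r2c2∈{1}] nothing but 1 survives at r2c2. So r2c2=1.
Step 2. [r4c1∈{2}] r4c1's peers cover all but 2. So r4c1=2.
Step 3. [r3c2∈{3}] r3c2 has the single candidate 3. So r3c2=3.
Step 4. [r4c4∈{1}] nothing but 1 survives at r4c4 ⇒ r4c4=1.
Step 5. [r1c2∈{2}] r1c2 has the single candidate 2. So r1c2=2.
Step 6. [r3c3∈{4}] only 4 remains possible at r3c3. So r3c3=4.
Step 7. [r1c4∈{4}] r1c4 has the single candidate 4 ⇒ r1c4=4.

Answer: 3 2 1 4 / 4 1 2 3 / 1 3 4 2 / 2 4 3 1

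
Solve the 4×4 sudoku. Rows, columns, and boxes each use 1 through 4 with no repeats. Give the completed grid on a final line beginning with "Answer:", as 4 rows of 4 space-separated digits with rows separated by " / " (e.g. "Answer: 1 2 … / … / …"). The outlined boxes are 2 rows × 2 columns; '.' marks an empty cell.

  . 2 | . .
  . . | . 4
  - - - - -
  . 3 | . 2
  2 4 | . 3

Step 1. [r3c1∈{1}] only 1 remains possible at r3c1 ⇒ r3c1=1.
Step 2. [r1c4∈{1}] only 1 remains possible at r1c4. So r1c4=1.
Step 3. [r1c3∈{3}] nothing but 3 survives at r1c3, so r1c3=3.
Step 4. [r1c1∈{4}] only 4 remains possible at r1c1, so r1c1=4.
Step 5. [r3c3∈{4}] r3c3 is down to just 4 ⇒ r3c3=4.
Step 6. [r2c1∈{3}] r2c1's peers cover all but 3. So r2c1=3.
Step 7. [r4c3∈{1}] r4c3's peers cover all but 1. So r4c3=1.
Step 8. [r2c2∈{1}] r2c2 is down to just 1. So r2c2=1.
Step 9. [r2c3∈{2}] nothing but 2 survives at r2c3. So r2c3=2.

Answer: 4 2 3 1 / 3 1 2 4 / 1 3 4 2 / 2 4 1 3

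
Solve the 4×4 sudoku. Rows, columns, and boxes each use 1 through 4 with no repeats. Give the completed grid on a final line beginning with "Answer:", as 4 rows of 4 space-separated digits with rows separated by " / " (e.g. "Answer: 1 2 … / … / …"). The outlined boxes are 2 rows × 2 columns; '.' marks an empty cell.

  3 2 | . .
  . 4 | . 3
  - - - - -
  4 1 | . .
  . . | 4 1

Step 1. [r2c3∈{1,2}] across row 2, 2 lands solely at r2c3. So r2c3=2.
Step 2. [r1c3∈{1}] r1c3 has the single candidate 1. So r1c3=1.
Step 3. [r3c3∈{3}] nothing but 3 survives at r3c3, so r3c3=3.
Step 4. [r4c2∈{3}] r4c2 is down to just 3 ⇒ r4c2=3.
Step 5. [r1c4∈{4}] nothing but 4 survives at r1c4, so r1c4=4.
Step 6. [r4c1∈{2}] r4c1 has the single candidate 2 ⇒ r4c1=2.
Step 7. [r2c1∈{1}] nothing but 1 survives at r2c1, so r2c1=1.
Step 8. [r3c4∈{2}] only 2 remains possible at r3c4. So r3c4=2.

Answer: 3 2 1 4 / 1 4 2 3 / 4 1 3 2 / 2 3 4 1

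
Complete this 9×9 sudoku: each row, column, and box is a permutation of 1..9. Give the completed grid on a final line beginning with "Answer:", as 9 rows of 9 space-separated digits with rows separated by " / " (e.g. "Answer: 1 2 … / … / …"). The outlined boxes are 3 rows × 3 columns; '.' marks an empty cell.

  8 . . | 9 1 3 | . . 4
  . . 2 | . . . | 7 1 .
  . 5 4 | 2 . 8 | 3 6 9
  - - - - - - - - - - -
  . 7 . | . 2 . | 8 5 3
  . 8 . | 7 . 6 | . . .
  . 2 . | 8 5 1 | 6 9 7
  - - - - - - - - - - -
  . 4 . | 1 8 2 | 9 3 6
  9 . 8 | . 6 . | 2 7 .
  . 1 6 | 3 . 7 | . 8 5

Step 1. [r4c4∈{4}] nothing but 4 survives at r4c4. So r4c4=4.
Step 2. [r5c7∈{1,4}] in col 7, 1 fits only at r5c7 ⇒ r5c7=1.
Step 3. [r2c4∈{5,6}] across col 4, 6 lands solely at r2c4, so r2c4=6.
Step 4. [r5c5∈{3,9}] col 5 places 3 nowhere but r5c5 ⇒ r5c5=3.
Step 5. [r8c6∈{4,5}] r8c6 is the only open cell in row 8 admitting 4. So r8c6=4.
Step 6. [r2c1∈{3}] only 3 remains possible at r2c1. So r2c1=3.
Step 7. [r5c8∈{2,4}] across col 8, 4 lands solely at r5c8 ⇒ r5c8=4.
Step 8. [r1c3∈{7}] nothing but 7 survives at r1c3, so r1c3=7.
Step 9. [r4c3∈{1,9}] r4c3 is the only open cell in col 3 admitting 1 ⇒ r4c3=1.
Step 10. [r5c1∈{5}] nothing but 5 survives at r5c1, so r5c1=5.
Step 11. [r3c5∈{7}] r3c5 is down to just 7, so r3c5=7.
Step 12. [r2c6∈{5}] r2c6 has the single candidate 5, so r2c6=5.
Step 13. [r5c9∈{2}] r5c9's peers cover all but 2. So r5c9=2.
Step 14. [r9c5∈{9}] r9c5 is down to just 9 ⇒ r9c5=9.
Step 15. [r8c2∈{3}] r8c2 has the single candidate 3, so r8c2=3.
Step 16. [r3c1∈{1}] r3c1's peers cover all but 1, so r3c1=1.
Step 17. [r1c2∈{6}] r1c2 is down to just 6, so r1c2=6.
Step 18. [r2c2∈{9}] r2c2's peers cover all but 9. So r2c2=9.
Step 19. [r7c3∈{5}] nothing but 5 survives at r7c3, so r7c3=5.
Step 20. [r8c9∈{1}] r8c9 has the single candidate 1 ⇒ r8c9=1.
Step 21. [r9c1∈{2}] only 2 remains possible at r9c1 ⇒ r9c1=2.
Step 22. [r1c8∈{2}] only 2 remains possible at r1c8, so r1c8=2.
Step 23. [r4c6∈{9}] nothing but 9 survives at r4c6 ⇒ r4c6=9.
Step 24. [r5c3∈{9}] r5c3 has the single candidate 9 ⇒ r5c3=9.
Step 25. [r7c1∈{7}] nothing but 7 survives at r7c1. So r7c1=7.
Step 26. [r2c9∈{8}] only 8 remains possible at r2c9, so r2c9=8.
Step 27. [r6c3∈{3}] nothing but 3 survives at r6c3. So r6c3=3.
Step 28. [r9c7∈{4}] nothing but 4 survives at r9c7 ⇒ r9c7=4.
Step 29. [r4c1∈{6}] nothing but 6 survives at r4c1, so r4c1=6.
Step 30. [r8c4∈{5}] nothing but 5 survives at r8c4. So r8c4=5.
Step 31. [r1c7∈{5}] r1c7 is down to just 5. So r1c7=5.
Step 32. [r2c5∈{4}] r2c5's peers cover all but 4. So r2c5=4.
Step 33. [r6c1∈{4}] nothing but 4 survives at r6c1, so r6c1=4.

Answer: 8 6 7 9 1 3 5 2 4 / 3 9 2 6 4 5 7 1 8 / 1 5 4 2 7 8 3 6 9 / 6 7 1 4 2 9 8 5 3 / 5 8 9 7 3 6 1 4 2 / 4 2 3 8 5 1 6 9 7 / 7 4 5 1 8 2 9 3 6 / 9 3 8 5 6 4 2 7 1 / 2 1 6 3 9 7 4 8 5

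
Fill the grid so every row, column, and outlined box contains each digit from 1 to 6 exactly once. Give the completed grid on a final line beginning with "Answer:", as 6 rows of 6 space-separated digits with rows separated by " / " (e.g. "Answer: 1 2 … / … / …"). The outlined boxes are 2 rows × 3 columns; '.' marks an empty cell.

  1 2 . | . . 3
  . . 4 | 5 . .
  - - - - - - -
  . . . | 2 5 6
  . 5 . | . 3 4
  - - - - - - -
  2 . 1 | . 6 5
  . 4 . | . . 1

Step 1. [r5c2∈{3}] only 3 remains possible at r5c2 ⇒ r5c2=3.
Step 2. [r4c1∈{6}] r4c1 is down to just 6, so r4c1=6.
Step 3. [r1c3∈{5,6}] in row 1, 5 fits only at r1c3 ⇒ r1c3=5.
Step 4. [r2c1∈{3}] only 3 remains possible at r2c1, so r2c1=3.
Step 5. [r6c5∈{2}] r6c5 is down to just 2 ⇒ r6c5=2.
Step 6. [r1c4∈{4,6}] in row 1, 6 fits only at r1c4, so r1c4=6.
Step 7. [r6c1∈{5}] r6c1 is down to just 5. So r6c1=5.
Step 8. [r3c1∈{4}] nothing but 4 survives at r3c1. So r3c1=4.
Step 9. [r6c3∈{6}] r6c3's peers cover all but 6. So r6c3=6.
Step 10. [r3c3∈{3}] r3c3 is down to just 3 ⇒ r3c3=3.
Step 11. [r1c5∈{4}] only 4 remains possible at r1c5. So r1c5=4.
Step 12. [r3c2∈{1}] r3c2 is down to just 1, so r3c2=1.
Step 13. [r5c4∈{4}] r5c4 has the single candidate 4, so r5c4=4.
Step 14. [r4c4∈{1}] r4c4's peers cover all but 1. So r4c4=1.
Step 15. [r2c2∈{6}] only 6 remains possible at r2c2. So r2c2=6.
Step 16. [r4c3∈{2}] r4c3 is down to just 2. So r4c3=2.
Step 17. [r6c4∈{3}] r6c4 is down to just 3 ⇒ r6c4=3.
Step 18. [r2c5∈{1}] r2c5 is down to just 1 ⇒ r2c5=1.
Step 19. [r2c6∈{2}] r2c6 is down to just 2. So r2c6=2.

Answer: 1 2 5 6 4 3 / 3 6 4 5 1 2 / 4 1 3 2 5 6 / 6 5 2 1 3 4 / 2 3 1 4 6 5 / 5 4 6 3 2 1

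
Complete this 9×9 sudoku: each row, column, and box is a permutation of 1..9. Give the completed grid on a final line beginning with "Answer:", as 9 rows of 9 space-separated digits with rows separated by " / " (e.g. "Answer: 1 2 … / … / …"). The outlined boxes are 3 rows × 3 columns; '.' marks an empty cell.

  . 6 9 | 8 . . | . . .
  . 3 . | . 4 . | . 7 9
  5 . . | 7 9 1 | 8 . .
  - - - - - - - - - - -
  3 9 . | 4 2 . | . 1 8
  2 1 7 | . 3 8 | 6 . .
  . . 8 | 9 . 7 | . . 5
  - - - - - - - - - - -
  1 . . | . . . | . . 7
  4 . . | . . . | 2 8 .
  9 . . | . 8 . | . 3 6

Step 1. [r1c5∈{5}] only 5 remains possible at r1c5. So r1c5=5.
Step 2. [r7c8∈{4,5,9}] across col 8, 5 lands solely at r7c8, so r7c8=5.
Step 3. [r7c5∈{6}] only 6 remains possible at r7c5, so r7c5=6.
Step 4. [r1c6∈{2,3}] across box 2, 3 lands solely at r1c6. So r1c6=3.
Step 5. [r5c9∈{4}] nothing but 4 survives at r5c9. So r5c9=4.
Step 6. [r8c9∈{1}] r8c9's peers cover all but 1, so r8c9=1.
Step 7. [r4c3∈{5,6}] 5 has one home in box 4: r4c3 ⇒ r4c3=5.
Step 8. [r9c3∈{2}] r9c3 has the single candidate 2 ⇒ r9c3=2.
Step 9. [r9c7∈{4}] only 4 remains possible at r9c7, so r9c7=4.
Step 10. [r9c6∈{5}] r9c6 is down to just 5. So r9c6=5.
Step 11. [r1c9∈{2}] r1c9 has the single candidate 2. So r1c9=2.
Step 12. [r2c4∈{2,6}] r2c4 is the only open cell in col 4 admitting 6, so r2c4=6.
Step 13. [r7c4∈{2,3}] across col 4, 2 lands solely at r7c4 ⇒ r7c4=2.
Step 14. [r3c3∈{4}] r3c3 has the single candidate 4 ⇒ r3c3=4.
Step 15. [r8c4∈{3}] nothing but 3 survives at r8c4. So r8c4=3.
Step 16. [r7c7∈{9}] r7c7 has the single candidate 9, so r7c7=9.
Step 17. [r8c2∈{5,7}] across row 8, 5 lands solely at r8c2. So r8c2=5.
Step 18. [r2c7∈{1,5}] across row 2, 5 lands solely at r2c7, so r2c7=5.
Step 19. [r1c1∈{7}] r1c1 is down to just 7 ⇒ r1c1=7.
Step 20. [r6c2∈{4}] r6c2's peers cover all but 4. So r6c2=4.
Step 21. [r5c4∈{5}] nothing but 5 survives at r5c4, so r5c4=5.
Step 22. [r7c2∈{8}] r7c2's peers cover all but 8, so r7c2=8.
Step 23. [r4c7∈{7}] r4c7's peers cover all but 7 ⇒ r4c7=7.
Step 24. [r9c4∈{1}] nothing but 1 survives at r9c4 ⇒ r9c4=1.
Step 25. [r3c2∈{2}] only 2 remains possible at r3c2, so r3c2=2.
Step 26. [r4c6∈{6}] only 6 remains possible at r4c6. So r4c6=6.
Step 27. [r6c1∈{6}] only 6 remains possible at r6c1. So r6c1=6.
Step 28. [r6c5∈{1}] r6c5 is down to just 1 ⇒ r6c5=1.
Step 29. [r7c6∈{4}] nothing but 4 survives at r7c6. So r7c6=4.
Step 30. [r7c3∈{3}] nothing but 3 survives at r7c3, so r7c3=3.
Step 31. [r8c3∈{6}] r8c3 is down to just 6. So r8c3=6.
Step 32. [r1c8∈{4}] only 4 remains possible at r1c8. So r1c8=4.
Step 33. [r9c2∈{7}] only 7 remains possible at r9c2 ⇒ r9c2=7.
Step 34. [r8c6∈{9}] r8c6's peers cover all but 9, so r8c6=9.
Step 35. [r1c7∈{1}] r1c7 has the single candidate 1. So r1c7=1.
Step 36. [r6c7∈{3}] nothing but 3 survives at r6c7, so r6c7=3.
Step 37. [r3c8∈{6}] r3c8's peers cover all but 6, so r3c8=6.
Step 38. [r6c8∈{2}] r6c8 is down to just 2, so r6c8=2.
Step 39. [r2c6∈{2}] r2c6's peers cover all but 2. So r2c6=2.
Step 40. [r2c3∈{1}] only 1 remains possible at r2c3. So r2c3=1.
Step 41. [r8c5∈{7}] r8c5 has the single candidate 7. So r8c5=7.
Step 42. [r2c1∈{8}] nothing but 8 survives at r2c1. So r2c1=8.
Step 43. [r5c8∈{9}] nothing but 9 survives at r5c8. So r5c8=9.
Step 44. [r3c9∈{3}] r3c9's peers cover all but 3, so r3c9=3.

Answer: 7 6 9 8 5 3 1 4 2 / 8 3 1 6 4 2 5 7 9 / 5 2 4 7 9 1 8 6 3 / 3 9 5 4 2 6 7 1 8 / 2 1 7 5 3 8 6 9 4 / 6 4 8 9 1 7 3 2 5 / 1 8 3 2 6 4 9 5 7 / 4 5 6 3 7 9 2 8 1 / 9 7 2 1 8 5 4 3 6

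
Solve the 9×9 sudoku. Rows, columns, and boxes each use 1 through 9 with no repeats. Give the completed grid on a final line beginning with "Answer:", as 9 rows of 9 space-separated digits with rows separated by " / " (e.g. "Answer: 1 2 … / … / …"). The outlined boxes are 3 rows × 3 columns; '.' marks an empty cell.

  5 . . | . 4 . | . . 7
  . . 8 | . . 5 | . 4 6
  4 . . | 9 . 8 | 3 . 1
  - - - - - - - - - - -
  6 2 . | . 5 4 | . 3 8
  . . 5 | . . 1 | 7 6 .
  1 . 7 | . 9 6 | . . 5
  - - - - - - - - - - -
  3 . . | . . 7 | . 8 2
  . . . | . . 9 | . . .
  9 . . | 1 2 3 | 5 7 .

Step 1. [r7c5∈{6}] only 6 remains possible at r7c5, so r7c5=6.
Step 2. [r1c3∈{1,2,3,6,9}] col 3 places 3 nowhere but r1c3 ⇒ r1c3=3.
Step 3. [r9c9∈{4}] r9c9 has the single candidate 4, so r9c9=4.
Step 4. [r5c2∈{3,4,8,9}] across row 5, 4 lands solely at r5c2. So r5c2=4.
Step 5. [r5c4∈{2,3,8}] in row 5, 2 fits only at r5c4 ⇒ r5c4=2.
Step 6. [r1c2∈{1,6,9}] r1c2 is the only open cell in row 1 admitting 1, so r1c2=1.
Step 7. [r9c3∈{6}] r9c3's peers cover all but 6. So r9c3=6.
Step 8. [r7c7∈{1,9}] r7c7 is the only open cell in row 7 admitting 9 ⇒ r7c7=9.
Step 9. [r2c7∈{2}] only 2 remains possible at r2c7 ⇒ r2c7=2.
Step 10. [r2c1∈{7}] r2c1 is down to just 7, so r2c1=7.
Step 11. [r8c5∈{8}] only 8 remains possible at r8c5 ⇒ r8c5=8.
Step 12. [r6c4∈{3,8}] in col 4, 8 fits only at r6c4, so r6c4=8.
Step 13. [r7c3∈{1,4}] 1 has one home in row 7: r7c3, so r7c3=1.
Step 14. [r7c2∈{5}] nothing but 5 survives at r7c2, so r7c2=5.
Step 15. [r8c3∈{2,4}] across col 3, 4 lands solely at r8c3, so r8c3=4.
Step 16. [r8c8∈{1}] only 1 remains possible at r8c8. So r8c8=1.
Step 17. [r2c4∈{3}] only 3 remains possible at r2c4, so r2c4=3.
Step 18. [r2c5∈{1}] nothing but 1 survives at r2c5. So r2c5=1.
Step 19. [r3c2∈{6}] r3c2 has the single candidate 6, so r3c2=6.
Step 20. [r8c7∈{6}] r8c7 has the single candidate 6 ⇒ r8c7=6.
Step 21. [r3c3∈{2}] r3c3 has the single candidate 2 ⇒ r3c3=2.
Step 22. [r1c8∈{9}] only 9 remains possible at r1c8 ⇒ r1c8=9.
Step 23. [r1c4∈{6}] only 6 remains possible at r1c4 ⇒ r1c4=6.
Step 24. [r4c7∈{1}] nothing but 1 survives at r4c7 ⇒ r4c7=1.
Step 25. [r7c4∈{4}] r7c4's peers cover all but 4 ⇒ r7c4=4.
Step 26. [r2c2∈{9}] only 9 remains possible at r2c2 ⇒ r2c2=9.
Step 27. [r3c5∈{7}] r3c5's peers cover all but 7 ⇒ r3c5=7.
Step 28. [r6c7∈{4}] nothing but 4 survives at r6c7. So r6c7=4.
Step 29. [r6c2∈{3}] nothing but 3 survives at r6c2, so r6c2=3.
Step 30. [r5c9∈{9}] r5c9 is down to just 9 ⇒ r5c9=9.
Step 31. [r4c4∈{7}] r4c4 is down to just 7, so r4c4=7.
Step 32. [r8c4∈{5}] only 5 remains possible at r8c4, so r8c4=5.
Step 33. [r8c2∈{7}] r8c2's peers cover all but 7 ⇒ r8c2=7.
Step 34. [r4c3∈{9}] only 9 remains possible at r4c3. So r4c3=9.
Step 35. [r5c5∈{3}] only 3 remains possible at r5c5 ⇒ r5c5=3.
Step 36. [r3c8∈{5}] r3c8 has the single candidate 5, so r3c8=5.
Step 37. [r5c1∈{8}] only 8 remains possible at r5c1, so r5c1=8.
Step 38. [r6c8∈{2}] r6c8 has the single candidate 2. So r6c8=2.
Step 39. [r8c1∈{2}] r8c1 has the single candidate 2. So r8c1=2.
Step 40. [r1c6∈{2}] r1c6 has the single candidate 2, so r1c6=2.
Step 41. [r8c9∈{3}] r8c9's peers cover all but 3. So r8c9=3.
Step 42. [r9c2∈{8}] only 8 remains possible at r9c2 ⇒ r9c2=8.
Step 43. [r1c7∈{8}] r1c7 is down to just 8. So r1c7=8.

Answer: 5 1 3 6 4 2 8 9 7 / 7 9 8 3 1 5 2 4 6 / 4 6 2 9 7 8 3 5 1 / 6 2 9 7 5 4 1 3 8 / 8 4 5 2 3 1 7 6 9 / 1 3 7 8 9 6 4 2 5 / 3 5 1 4 6 7 9 8 2 / 2 7 4 5 8 9 6 1 3 / 9 8 6 1 2 3 5 7 4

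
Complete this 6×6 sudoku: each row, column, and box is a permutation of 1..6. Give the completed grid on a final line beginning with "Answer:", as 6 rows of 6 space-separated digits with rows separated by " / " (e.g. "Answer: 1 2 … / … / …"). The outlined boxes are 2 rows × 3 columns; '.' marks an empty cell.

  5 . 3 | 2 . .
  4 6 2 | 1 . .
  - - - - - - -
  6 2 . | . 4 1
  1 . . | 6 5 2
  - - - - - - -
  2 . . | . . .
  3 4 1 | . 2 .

Step 1. [r6c6∈{5,6}] r6c6 is the only open cell in row 6 admitting 6. So r6c6=6.
Step 2. [r5c2∈{5}] r5c2 has the single candidate 5, so r5c2=5.
Step 3. [r2c5∈{3}] r2c5 is down to just 3, so r2c5=3.
Step 4. [r5c6∈{3,4}] col 6 places 3 nowhere but r5c6. So r5c6=3.
Step 5. [r1c5∈{6}] r1c5's peers cover all but 6 ⇒ r1c5=6.
Step 6. [r1c2∈{1}] nothing but 1 survives at r1c2, so r1c2=1.
Step 7. [r4c2∈{3}] only 3 remains possible at r4c2. So r4c2=3.
Step 8. [r2c6∈{5}] r2c6's peers cover all but 5 ⇒ r2c6=5.
Step 9. [r1c6∈{4}] only 4 remains possible at r1c6. So r1c6=4.
Step 10. [r5c4∈{4}] r5c4 is down to just 4, so r5c4=4.
Step 11. [r5c5∈{1}] r5c5 is down to just 1 ⇒ r5c5=1.
Step 12. [r6c4∈{5}] nothing but 5 survives at r6c4. So r6c4=5.
Step 13. [r4c3∈{4}] only 4 remains possible at r4c3. So r4c3=4.
Step 14. [r3c4∈{3}] only 3 remains possible at r3c4, so r3c4=3.
Step 15. [r3c3∈{5}] r3c3 is down to just 5. So r3c3=5.
Step 16. [r5c3∈{6}] nothing but 6 survives at r5c3. So r5c3=6.

Answer: 5 1 3 2 6 4 / 4 6 2 1 3 5 / 6 2 5 3 4 1 / 1 3 4 6 5 2 / 2 5 6 4 1 3 / 3 4 1 5 2 6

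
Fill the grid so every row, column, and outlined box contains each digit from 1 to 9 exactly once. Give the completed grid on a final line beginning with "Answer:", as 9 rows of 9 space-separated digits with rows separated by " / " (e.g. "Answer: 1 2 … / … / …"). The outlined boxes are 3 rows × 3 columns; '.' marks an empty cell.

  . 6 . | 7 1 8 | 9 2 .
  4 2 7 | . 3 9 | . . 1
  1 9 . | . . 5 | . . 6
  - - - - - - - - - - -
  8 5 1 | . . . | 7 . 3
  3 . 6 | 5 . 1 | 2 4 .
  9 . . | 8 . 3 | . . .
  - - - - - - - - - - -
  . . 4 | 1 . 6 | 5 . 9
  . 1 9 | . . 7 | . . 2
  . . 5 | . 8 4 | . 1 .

Step 1. [r7c5∈{2}] only 2 remains possible at r7c5, so r7c5=2.
Step 2. [r7c1∈{7}] r7c1 has the single candidate 7, so r7c1=7.
Step 3. [r2c7∈{8}] r2c7 has the single candidate 8. So r2c7=8.
Step 4. [r3c5∈{4}] r3c5 is down to just 4 ⇒ r3c5=4.
Step 5. [r3c7∈{3}] only 3 remains possible at r3c7, so r3c7=3.
Step 6. [r9c7∈{6}] only 6 remains possible at r9c7 ⇒ r9c7=6.
Step 7. [r4c4∈{2,4,6,9}] across row 4, 4 lands solely at r4c4, so r4c4=4.
Step 8. [r5c2∈{7}] r5c2 is down to just 7, so r5c2=7.
Step 9. [r8c4∈{3}] r8c4 has the single candidate 3. So r8c4=3.
Step 10. [r6c9∈{5}] r6c9 is down to just 5. So r6c9=5.
Step 11. [r6c8∈{6}] r6c8 has the single candidate 6 ⇒ r6c8=6.
Step 12. [r7c8∈{3,8}] r7c8 is the only open cell in col 8 admitting 3. So r7c8=3.
Step 13. [r4c8∈{9}] only 9 remains possible at r4c8 ⇒ r4c8=9.
Step 14. [r1c3∈{3}] nothing but 3 survives at r1c3, so r1c3=3.
Step 15. [r9c1∈{2}] nothing but 2 survives at r9c1. So r9c1=2.
Step 16. [r2c4∈{6}] r2c4's peers cover all but 6, so r2c4=6.
Step 17. [r9c9∈{7}] r9c9 is down to just 7. So r9c9=7.
Step 18. [r1c9∈{4}] r1c9 is down to just 4. So r1c9=4.
Step 19. [r8c5∈{5}] r8c5 is down to just 5, so r8c5=5.
Step 20. [r6c5∈{7}] r6c5's peers cover all but 7, so r6c5=7.
Step 21. [r9c2∈{3}] r9c2 has the single candidate 3. So r9c2=3.
Step 22. [r6c3∈{2}] r6c3's peers cover all but 2, so r6c3=2.
Step 23. [r8c7∈{4}] nothing but 4 survives at r8c7. So r8c7=4.
Step 24. [r4c5∈{6}] nothing but 6 survives at r4c5 ⇒ r4c5=6.
Step 25. [r2c8∈{5}] r2c8's peers cover all but 5. So r2c8=5.
Step 26. [r3c3∈{8}] r3c3 has the single candidate 8. So r3c3=8.
Step 27. [r7c2∈{8}] r7c2 is down to just 8, so r7c2=8.
Step 28. [r5c5∈{9}] r5c5 is down to just 9. So r5c5=9.
Step 29. [r3c8∈{7}] r3c8 is down to just 7, so r3c8=7.
Step 30. [r8c1∈{6}] nothing but 6 survives at r8c1. So r8c1=6.
Step 31. [r3c4∈{2}] r3c4 has the single candidate 2 ⇒ r3c4=2.
Step 32. [r6c2∈{4}] r6c2 is down to just 4 ⇒ r6c2=4.
Step 33. [r1c1∈{5}] only 5 remains possible at r1c1 ⇒ r1c1=5.
Step 34. [r5c9∈{8}] only 8 remains possible at r5c9. So r5c9=8.
Step 35. [r4c6∈{2}] only 2 remains possible at r4c6. So r4c6=2.
Step 36. [r8c8∈{8}] r8c8's peers cover all but 8. So r8c8=8.
Step 37. [r6c7∈{1}] r6c7 has the single candidate 1. So r6c7=1.
Step 38. [r9c4∈{9}] r9c4 has the single candidate 9 ⇒ r9c4=9.

Answer: 5 6 3 7 1 8 9 2 4 / 4 2 7 6 3 9 8 5 1 / 1 9 8 2 4 5 3 7 6 / 8 5 1 4 6 2 7 9 3 / 3 7 6 5 9 1 2 4 8 / 9 4 2 8 7 3 1 6 5 / 7 8 4 1 2 6 5 3 9 / 6 1 9 3 5 7 4 8 2 / 2 3 5 9 8 4 6 1 7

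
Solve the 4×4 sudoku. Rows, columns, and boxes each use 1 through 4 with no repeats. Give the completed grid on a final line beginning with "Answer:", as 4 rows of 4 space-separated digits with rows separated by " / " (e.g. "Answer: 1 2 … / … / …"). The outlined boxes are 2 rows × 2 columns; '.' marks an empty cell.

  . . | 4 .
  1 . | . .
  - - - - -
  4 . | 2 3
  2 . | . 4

Step 1. [r4c2∈{1,3}] across row 4, 3 lands solely at r4c2 ⇒ r4c2=3.
Step 2. [r1c2∈{2}] r1c2's peers cover all but 2, so r1c2=2.
Step 3. [r2c4∈{2}] r2c4 has the single candidate 2, so r2c4=2.
Step 4. [r1c1∈{3}] r1c1's peers cover all but 3 ⇒ r1c1=3.
Step 5. [r4c3∈{1}] nothing but 1 survives at r4c3 ⇒ r4c3=1.
Step 6. [r2c2∈{4}] r2c2 has the single candidate 4. So r2c2=4.
Step 7. [r1c4∈{1}] nothing but 1 survives at r1c4, so r1c4=1.
Step 8. [r2c3∈{3}] r2c3 is down to just 3, so r2c3=3.
Step 9. [r3c2∈{1}] r3c2's peers cover all but 1. So r3c2=1.

Answer: 3 2 4 1 / 1 4 3 2 / 4 1 2 3 / 2 3 1 4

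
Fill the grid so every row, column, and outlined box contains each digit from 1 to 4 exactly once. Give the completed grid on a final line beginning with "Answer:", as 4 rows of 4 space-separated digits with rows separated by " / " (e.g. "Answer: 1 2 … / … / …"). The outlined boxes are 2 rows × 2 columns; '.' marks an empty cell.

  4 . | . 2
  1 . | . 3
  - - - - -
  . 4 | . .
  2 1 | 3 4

Step 1. [r1c3∈{1}] r1c3 is down to just 1, so r1c3=1.
Step 2. [r2c3∈{4}] r2c3 is down to just 4, so r2c3=4.
Step 3. [r3c1∈{3}] r3c1 is down to just 3 ⇒ r3c1=3.
Step 4. [r1c2∈{3}] r1c2's peers cover all but 3, so r1c2=3.
Step 5. [r2c2∈{2}] only 2 remains possible at r2c2, so r2c2=2.
Step 6. [r3c3∈{2}] r3c3's peers cover all but 2 ⇒ r3c3=2.
Step 7. [r3c4∈{1}] nothing but 1 survives at r3c4 ⇒ r3c4=1.

Answer: 4 3 1 2 / 1 2 4 3 / 3 4 2 1 / 2 1 3 4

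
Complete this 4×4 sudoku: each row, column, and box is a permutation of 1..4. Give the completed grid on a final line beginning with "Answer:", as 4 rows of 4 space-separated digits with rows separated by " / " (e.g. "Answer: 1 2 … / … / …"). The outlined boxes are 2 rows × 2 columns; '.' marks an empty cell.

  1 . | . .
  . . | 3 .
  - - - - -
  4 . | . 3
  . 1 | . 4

Step 1. [r2c1∈{2}] r2c1 has the single candidate 2, so r2c1=2.
Step 2. [r4c3∈{2}] r4c3's peers cover all but 2, so r4c3=2.
Step 3. [r1c3∈{4}] r1c3 has the single candidate 4. So r1c3=4.
Step 4. [r3c2∈{2}] r3c2 is down to just 2. So r3c2=2.
Step 5. [r4c1∈{3}] r4c1 is down to just 3 ⇒ r4c1=3.
Step 6. [r1c4∈{2}] r1c4's peers cover all but 2. So r1c4=2.
Step 7. [r2c2∈{4}] r2c2 is down to just 4. So r2c2=4.
Step 8. [r2c4∈{1}] only 1 remains possible at r2c4. So r2c4=1.
Step 9. [r3c3∈{1}] r3c3 is down to just 1. So r3c3=1.
Step 10. [r1c2∈{3}] r1c2 has the single candidate 3 ⇒ r1c2=3.

Answer: 1 3 4 2 / 2 4 3 1 / 4 2 1 3 / 3 1 2 4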